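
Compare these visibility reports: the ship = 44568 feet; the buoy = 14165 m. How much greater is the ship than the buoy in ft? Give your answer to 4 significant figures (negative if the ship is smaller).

-1905 ft

the buoy: 14165 m = 46473.10 ft.
Difference: 44568.00 − 46473.10 = -1905 ft.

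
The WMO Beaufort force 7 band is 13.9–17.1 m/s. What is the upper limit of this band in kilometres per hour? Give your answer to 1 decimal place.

13.9–17.1 m/s × 3.6 = 50.0–61.6 km/h.

61.6 km/h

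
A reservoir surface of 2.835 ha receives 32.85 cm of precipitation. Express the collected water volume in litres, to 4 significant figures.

9313000 litres

Depth: 32.85 cm × 10 = 328.5 mm.
Area: 2.835 ha = 28350 m².
1 mm over 1 m² is 1 L, so volume = 328.5 × 28350 = 9312975 L ≈ 9313000 L.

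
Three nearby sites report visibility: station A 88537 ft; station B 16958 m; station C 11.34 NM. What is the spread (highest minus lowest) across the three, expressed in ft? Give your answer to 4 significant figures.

station B: 16958 m = 55636.48 ft.
station C: 11.34 nmi = 68903.15 ft.
Spread: 88537.00 − 55636.48 = 32900 ft.

32900 ft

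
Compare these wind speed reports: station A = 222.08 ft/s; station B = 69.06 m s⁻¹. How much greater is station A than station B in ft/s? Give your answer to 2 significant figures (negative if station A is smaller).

station B: 69.06 m/s = 226.575 ft/s.
Difference: 222.080 − 226.575 = -4.5 ft/s.

-4.5 ft/s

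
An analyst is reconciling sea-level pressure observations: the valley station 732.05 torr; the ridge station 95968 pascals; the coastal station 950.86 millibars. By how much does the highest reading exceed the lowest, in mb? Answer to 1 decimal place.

the valley station: 732.05 mmHg = 975.987 mb.
the ridge station: 95968 Pa = 959.680 mb.
Spread: 975.987 − 950.860 = 25.1 mb.

25.1 mb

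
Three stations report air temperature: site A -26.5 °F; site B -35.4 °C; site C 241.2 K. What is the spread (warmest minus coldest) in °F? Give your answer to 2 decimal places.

site A: -26.5 °F = -32.500 °C.
site C: 241.2 K = -31.950 °C.
Spread: (-31.950) − (-35.400) = 3.450 °C = 6.21 °F.

6.21 °F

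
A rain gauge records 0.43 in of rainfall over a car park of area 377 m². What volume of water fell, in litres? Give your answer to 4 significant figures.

Depth: 0.43 in × 25.4 = 10.922 mm.
1 mm over 1 m² is 1 L, so volume = 10.922 × 377 = 4117.594 L ≈ 4118 L.

4118 litres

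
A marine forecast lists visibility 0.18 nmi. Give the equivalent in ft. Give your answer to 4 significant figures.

1094 ft

1 nmi = 6076.12 ft, so 0.18 × 6076.12 = 1094 ft.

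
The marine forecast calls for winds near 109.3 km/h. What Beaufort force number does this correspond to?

109.3 km/h = 30.4 m/s, which is Beaufort 11 (violent storm, 28.5–32.6 m/s).

Beaufort force 11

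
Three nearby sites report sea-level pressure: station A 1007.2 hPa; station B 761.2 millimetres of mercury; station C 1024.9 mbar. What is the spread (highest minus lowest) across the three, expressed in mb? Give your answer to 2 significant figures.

18 mb

station A: 1007.2 hPa = 1007.20 mb.
station B: 761.2 mmHg = 1014.85 mb.
Spread: 1024.90 − 1007.20 = 18 mb.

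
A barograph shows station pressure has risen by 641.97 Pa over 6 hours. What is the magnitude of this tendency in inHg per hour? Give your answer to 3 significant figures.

641.97 Pa / 6 h × 0.0002953 inHg/Pa = 0.0316 inHg/h.

0.0316 inHg per hour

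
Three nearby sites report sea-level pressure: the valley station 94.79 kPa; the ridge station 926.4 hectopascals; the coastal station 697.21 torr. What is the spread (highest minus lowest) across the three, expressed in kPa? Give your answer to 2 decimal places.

2.15 kPa

the ridge station: 926.4 hPa = 92.6400 kPa.
the coastal station: 697.21 mmHg = 92.9537 kPa.
Spread: 94.7900 − 92.6400 = 2.15 kPa.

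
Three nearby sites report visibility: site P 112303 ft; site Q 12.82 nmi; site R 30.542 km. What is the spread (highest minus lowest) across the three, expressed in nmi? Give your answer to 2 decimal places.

5.66 nmi

site P: 112303 ft = 18.4827 nmi.
site R: 30.542 km = 16.4914 nmi.
Spread: 18.4827 − 12.8200 = 5.66 nmi.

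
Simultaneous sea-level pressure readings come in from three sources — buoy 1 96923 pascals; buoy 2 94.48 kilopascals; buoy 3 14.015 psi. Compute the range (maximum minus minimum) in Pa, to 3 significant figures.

buoy 2: 94.48 kPa = 94480.00 Pa.
buoy 3: 14.015 psi = 96630.02 Pa.
Spread: 96923.00 − 94480.00 = 2440 Pa.

2440 Pa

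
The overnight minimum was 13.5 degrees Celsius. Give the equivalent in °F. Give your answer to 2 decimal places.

°F = °C × 9/5 + 32 = 13.5 × 1.8 + 32 = 56.30 °F.

56.30 °F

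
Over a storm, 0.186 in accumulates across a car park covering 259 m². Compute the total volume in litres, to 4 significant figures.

1224 litres

Depth: 0.186 in × 25.4 = 4.7244 mm.
1 mm over 1 m² is 1 L, so volume = 4.7244 × 259 = 1223.6196 L ≈ 1224 L.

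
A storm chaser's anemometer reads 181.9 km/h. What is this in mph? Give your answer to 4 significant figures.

113.0 mph

1 km/h = 0.621371 mph, so 181.9 × 0.621371 = 113.0 mph.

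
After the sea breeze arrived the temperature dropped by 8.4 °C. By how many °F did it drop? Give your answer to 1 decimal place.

For a temperature change the 32° offset cancels: Δ°F = 8.4 × 1.8 = 15.1 °F.

15.1 °F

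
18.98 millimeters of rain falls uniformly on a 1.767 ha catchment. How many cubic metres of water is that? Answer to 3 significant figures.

335 cubic metres

Area: 1.767 ha = 17670 m².
1 mm over 1 m² is 1 L, so volume = 18.98 × 17670 = 335376.6 L = 335 m³.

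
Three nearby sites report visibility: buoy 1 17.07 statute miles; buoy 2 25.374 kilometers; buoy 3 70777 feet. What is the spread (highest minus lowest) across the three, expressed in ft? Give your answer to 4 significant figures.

buoy 1: 17.07 SM = 90129.60 ft.
buoy 2: 25.374 km = 83248.03 ft.
Spread: 90129.60 − 70777.00 = 19350 ft.

19350 ft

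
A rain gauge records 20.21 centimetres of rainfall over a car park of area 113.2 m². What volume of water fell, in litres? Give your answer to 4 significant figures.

22880 litres

Depth: 20.21 cm × 10 = 202.1 mm.
1 mm over 1 m² is 1 L, so volume = 202.1 × 113.2 = 22877.72 L ≈ 22880 L.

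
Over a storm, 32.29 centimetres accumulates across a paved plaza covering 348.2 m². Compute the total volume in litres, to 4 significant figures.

112400 litres

Depth: 32.29 cm × 10 = 322.9 mm.
1 mm over 1 m² is 1 L, so volume = 322.9 × 348.2 = 112433.78 L ≈ 112400 L.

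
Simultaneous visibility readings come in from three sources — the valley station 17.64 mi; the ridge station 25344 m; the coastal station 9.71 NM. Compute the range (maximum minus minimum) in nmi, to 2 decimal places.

the valley station: 17.64 SM = 15.3287 nmi.
the ridge station: 25344 m = 13.6847 nmi.
Spread: 15.3287 − 9.7100 = 5.62 nmi.

5.62 nmi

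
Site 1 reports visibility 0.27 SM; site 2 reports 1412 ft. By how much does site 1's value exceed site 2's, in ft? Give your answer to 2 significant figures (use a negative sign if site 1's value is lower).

14 ft

site 1: 0.27 SM = 1425.60 ft.
Difference: 1425.60 − 1412.00 = 14 ft.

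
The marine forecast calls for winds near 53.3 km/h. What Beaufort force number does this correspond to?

Beaufort force 7

53.3 km/h = 14.8 m/s, which is Beaufort 7 (near gale, 13.9–17.1 m/s).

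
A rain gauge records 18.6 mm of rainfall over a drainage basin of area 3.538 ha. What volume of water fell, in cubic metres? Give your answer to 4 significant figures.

Area: 3.538 ha = 35380 m².
1 mm over 1 m² is 1 L, so volume = 18.6 × 35380 = 658068 L = 658.1 m³.

658.1 cubic metres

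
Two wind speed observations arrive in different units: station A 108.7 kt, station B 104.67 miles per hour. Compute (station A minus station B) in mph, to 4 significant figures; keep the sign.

20.42 mph

station A: 108.7 kt = 125.0897 mph.
Difference: 125.0897 − 104.6700 = 20.42 mph.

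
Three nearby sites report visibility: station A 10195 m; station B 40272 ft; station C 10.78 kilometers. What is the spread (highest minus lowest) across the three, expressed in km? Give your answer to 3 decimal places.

station A: 10195 m = 10.19500 km.
station B: 40272 ft = 12.27491 km.
Spread: 12.27491 − 10.19500 = 2.080 km.

2.080 km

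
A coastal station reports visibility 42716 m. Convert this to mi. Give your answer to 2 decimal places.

1 m = 0.000621371 SM, so 42716 × 0.000621371 = 26.54 SM.

26.54 SM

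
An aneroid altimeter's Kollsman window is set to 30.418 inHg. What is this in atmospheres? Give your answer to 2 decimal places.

1.02 atm

1 inHg = 0.0334211 atm, so 30.418 × 0.0334211 = 1.02 atm.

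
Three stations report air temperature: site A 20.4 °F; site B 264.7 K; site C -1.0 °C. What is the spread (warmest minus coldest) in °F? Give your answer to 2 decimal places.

13.41 °F

site A: 20.4 °F = -6.444 °C.
site B: 264.7 K = -8.450 °C.
Spread: (-1.000) − (-8.450) = 7.450 °C = 13.41 °F.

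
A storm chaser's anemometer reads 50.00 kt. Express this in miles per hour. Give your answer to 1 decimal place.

1 kt = 1.15078 mph, so 50.00 × 1.15078 = 57.5 mph.

57.5 mph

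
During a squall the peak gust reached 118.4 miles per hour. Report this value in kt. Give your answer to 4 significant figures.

1 mph = 0.868976 kt, so 118.4 × 0.868976 = 102.9 kt.

102.9 kt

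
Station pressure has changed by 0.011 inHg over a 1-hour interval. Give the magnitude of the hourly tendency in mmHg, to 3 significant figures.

0.279 mmHg per hour

0.011 inHg / 1 h × 25.4 mmHg/inHg = 0.279 mmHg/h.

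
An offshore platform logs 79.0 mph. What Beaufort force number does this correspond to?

79.0 mph = 35.3 m/s, which is Beaufort 12 (hurricane force, ≥32.7 m/s).

Beaufort force 12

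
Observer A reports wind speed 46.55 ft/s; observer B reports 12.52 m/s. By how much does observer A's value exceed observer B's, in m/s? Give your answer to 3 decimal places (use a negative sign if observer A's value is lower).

observer A: 46.55 ft/s = 14.18844 m/s.
Difference: 14.18844 − 12.52000 = 1.668 m/s.

1.668 m/s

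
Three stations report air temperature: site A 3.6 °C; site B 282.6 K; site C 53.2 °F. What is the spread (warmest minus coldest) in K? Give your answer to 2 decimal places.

8.18 K

site B: 282.6 K = 9.450 °C.
site C: 53.2 °F = 11.778 °C.
Spread: 11.778 − 3.600 = 8.178 °C.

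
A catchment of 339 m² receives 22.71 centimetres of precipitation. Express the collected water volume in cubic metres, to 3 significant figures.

77.0 cubic metres

Depth: 22.71 cm × 10 = 227.1 mm.
1 mm over 1 m² is 1 L, so volume = 227.1 × 339 = 76986.9 L = 77.0 m³.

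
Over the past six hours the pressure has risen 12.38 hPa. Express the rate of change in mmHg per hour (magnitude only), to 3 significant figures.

1.55 mmHg per hour

12.38 hPa / 6 h × 0.750062 mmHg/hPa = 1.55 mmHg/h.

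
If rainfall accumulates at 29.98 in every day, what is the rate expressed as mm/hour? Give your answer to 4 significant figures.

31.73 mm/hour

29.98 in/day × 25.4 mm/in × 0.0416667 day/hour = 31.73 mm/hour.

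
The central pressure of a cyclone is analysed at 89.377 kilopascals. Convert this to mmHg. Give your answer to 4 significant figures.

670.4 mmHg

1 kPa = 7.50062 mmHg, so 89.377 × 7.50062 = 670.4 mmHg.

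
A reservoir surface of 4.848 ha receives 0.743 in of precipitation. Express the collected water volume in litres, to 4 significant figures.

914900 litres

Depth: 0.743 in × 25.4 = 18.8722 mm.
Area: 4.848 ha = 48480 m².
1 mm over 1 m² is 1 L, so volume = 18.8722 × 48480 = 914924.26 L ≈ 914900 L.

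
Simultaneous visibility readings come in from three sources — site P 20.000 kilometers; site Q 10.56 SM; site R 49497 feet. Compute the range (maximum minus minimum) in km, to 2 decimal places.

4.91 km

site Q: 10.56 SM = 16.9947 km.
site R: 49497 ft = 15.0867 km.
Spread: 20.0000 − 15.0867 = 4.91 km.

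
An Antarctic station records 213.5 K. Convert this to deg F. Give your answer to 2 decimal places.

-75.37 °F

First to °C: -59.65 °C.
Then to °F: -75.37 °F.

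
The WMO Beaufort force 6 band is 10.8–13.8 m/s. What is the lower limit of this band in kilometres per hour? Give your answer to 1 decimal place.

10.8–13.8 m/s × 3.6 = 38.9–49.7 km/h.

38.9 km/h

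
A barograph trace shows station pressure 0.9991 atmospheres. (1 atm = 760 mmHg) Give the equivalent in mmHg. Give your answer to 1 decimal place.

1 atm = 760 mmHg, so 0.9991 × 760 = 759.3 mmHg.

759.3 mmHg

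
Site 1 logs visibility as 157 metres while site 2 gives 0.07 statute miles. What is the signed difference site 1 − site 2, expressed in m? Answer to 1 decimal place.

44.3 m

site 2: 0.07 SM = 112.654 m.
Difference: 157.000 − 112.654 = 44.3 m.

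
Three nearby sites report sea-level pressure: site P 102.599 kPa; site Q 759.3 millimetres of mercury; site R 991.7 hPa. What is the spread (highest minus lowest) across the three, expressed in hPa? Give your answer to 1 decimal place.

site P: 102.599 kPa = 1025.990 hPa.
site Q: 759.3 mmHg = 1012.317 hPa.
Spread: 1025.990 − 991.700 = 34.3 hPa.

34.3 hPa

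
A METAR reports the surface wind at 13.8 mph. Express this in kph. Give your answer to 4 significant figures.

1 mph = 1.60934 km/h, so 13.8 × 1.60934 = 22.21 km/h.

22.21 km/h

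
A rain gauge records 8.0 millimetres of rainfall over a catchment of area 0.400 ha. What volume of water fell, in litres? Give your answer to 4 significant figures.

32000 litres

Area: 0.400 ha = 4000 m².
1 mm over 1 m² is 1 L, so volume = 8 × 4000 = 32000 L.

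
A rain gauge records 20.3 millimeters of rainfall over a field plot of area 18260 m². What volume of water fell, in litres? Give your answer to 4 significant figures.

1 mm over 1 m² is 1 L, so volume = 20.3 × 18260 = 370678 L ≈ 370700 L.

370700 litres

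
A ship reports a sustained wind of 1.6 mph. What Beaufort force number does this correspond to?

1.6 mph = 0.7 m/s, which is Beaufort 1 (light air, 0.3–1.5 m/s).

Beaufort force 1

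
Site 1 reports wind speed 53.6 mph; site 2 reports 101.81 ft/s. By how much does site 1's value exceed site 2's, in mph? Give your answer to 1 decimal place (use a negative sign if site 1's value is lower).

site 2: 101.81 ft/s = 69.416 mph.
Difference: 53.600 − 69.416 = -15.8 mph.

-15.8 mph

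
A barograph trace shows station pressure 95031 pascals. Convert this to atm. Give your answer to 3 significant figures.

1 Pa = 9.86923e-06 atm, so 95031 × 9.86923e-06 = 0.938 atm.

0.938 atm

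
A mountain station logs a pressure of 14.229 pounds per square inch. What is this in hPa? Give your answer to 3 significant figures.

981 hPa

1 psi = 68.9476 hPa, so 14.229 × 68.9476 = 981 hPa.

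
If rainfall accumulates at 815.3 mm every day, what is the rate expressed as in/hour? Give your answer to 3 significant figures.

815.3 mm/day × 0.0393701 in/mm × 0.0416667 day/hour = 1.34 in/hour.

1.34 in/hour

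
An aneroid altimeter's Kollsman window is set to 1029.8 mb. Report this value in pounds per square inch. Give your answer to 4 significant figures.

14.94 psi

1 mb = 0.0145038 psi, so 1029.8 × 0.0145038 = 14.94 psi.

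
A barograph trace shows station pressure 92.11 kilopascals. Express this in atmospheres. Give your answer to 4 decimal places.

1 kPa = 0.00986923 atm, so 92.11 × 0.00986923 = 0.9091 atm.

0.9091 atm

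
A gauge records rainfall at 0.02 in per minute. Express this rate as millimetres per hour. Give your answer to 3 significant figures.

30.5 mm/hour

0.02 in/minute × 25.4 mm/in × 60 minute/hour = 30.5 mm/hour.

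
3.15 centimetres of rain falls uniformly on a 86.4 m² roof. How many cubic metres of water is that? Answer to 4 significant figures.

2.722 cubic metres

Depth: 3.15 cm × 10 = 31.5 mm.
1 mm over 1 m² is 1 L, so volume = 31.5 × 86.4 = 2721.6 L = 2.722 m³.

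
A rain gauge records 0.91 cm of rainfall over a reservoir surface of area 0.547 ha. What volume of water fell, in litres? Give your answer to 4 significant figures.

49780 litres

Depth: 0.91 cm × 10 = 9.1 mm.
Area: 0.547 ha = 5470 m².
1 mm over 1 m² is 1 L, so volume = 9.1 × 5470 = 49777 L ≈ 49780 L.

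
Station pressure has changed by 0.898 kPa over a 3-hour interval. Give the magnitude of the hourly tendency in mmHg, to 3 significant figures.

0.898 kPa / 3 h × 7.50062 mmHg/kPa = 2.25 mmHg/h.

2.25 mmHg per hour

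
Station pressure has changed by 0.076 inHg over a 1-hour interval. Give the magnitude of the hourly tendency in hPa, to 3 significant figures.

0.076 inHg / 1 h × 33.8639 hPa/inHg = 2.57 hPa/h.

2.57 hPa per hour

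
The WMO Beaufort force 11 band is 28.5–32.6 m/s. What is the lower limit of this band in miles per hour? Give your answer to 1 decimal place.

63.8 mph

28.5–32.6 m/s × 2.237 = 63.8–72.9 mph.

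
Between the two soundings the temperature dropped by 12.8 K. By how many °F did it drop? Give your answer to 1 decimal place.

Converting a difference, only the 9/5 scale factor applies: Δ°F = 12.8 × 1.8 = 23.0 °F.

23.0 °F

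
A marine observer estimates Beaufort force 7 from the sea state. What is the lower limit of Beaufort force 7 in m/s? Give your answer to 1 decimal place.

Beaufort 7 (near gale) spans 13.9–17.1 m/s.

13.9 m/s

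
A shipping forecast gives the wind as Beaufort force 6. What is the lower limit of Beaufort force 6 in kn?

22 kt

Beaufort 6 (strong breeze) spans 22–27 knots.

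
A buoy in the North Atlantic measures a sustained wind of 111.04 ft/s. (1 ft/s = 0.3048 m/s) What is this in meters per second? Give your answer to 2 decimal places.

1 ft/s = 0.3048 m/s, so 111.04 × 0.3048 = 33.84 m/s.

33.84 m/s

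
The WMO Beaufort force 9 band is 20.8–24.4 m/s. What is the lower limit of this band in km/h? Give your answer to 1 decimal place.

20.8–24.4 m/s × 3.6 = 74.9–87.8 km/h.

74.9 km/h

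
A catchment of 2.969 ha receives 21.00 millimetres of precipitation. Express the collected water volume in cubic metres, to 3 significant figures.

623 cubic metres

Area: 2.969 ha = 29690 m².
1 mm over 1 m² is 1 L, so volume = 21 × 29690 = 623490 L = 623 m³.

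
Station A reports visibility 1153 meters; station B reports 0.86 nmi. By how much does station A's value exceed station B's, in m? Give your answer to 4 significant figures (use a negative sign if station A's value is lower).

station B: 0.86 nmi = 1592.720 m.
Difference: 1153.000 − 1592.720 = -439.7 m.

-439.7 m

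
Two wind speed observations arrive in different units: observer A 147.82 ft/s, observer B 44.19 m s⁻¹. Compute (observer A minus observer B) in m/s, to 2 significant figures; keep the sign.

observer A: 147.82 ft/s = 45.0555 m/s.
Difference: 45.0555 − 44.1900 = 0.87 m/s.

0.87 m/s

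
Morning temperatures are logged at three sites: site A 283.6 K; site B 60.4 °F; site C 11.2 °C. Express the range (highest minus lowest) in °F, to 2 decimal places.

site A: 283.6 K = 10.450 °C.
site B: 60.4 °F = 15.778 °C.
Spread: 15.778 − 10.450 = 5.328 °C = 9.59 °F.

9.59 °F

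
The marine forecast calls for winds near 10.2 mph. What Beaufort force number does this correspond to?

10.2 mph = 4.6 m/s, which is Beaufort 3 (gentle breeze, 3.4–5.4 m/s).

Beaufort force 3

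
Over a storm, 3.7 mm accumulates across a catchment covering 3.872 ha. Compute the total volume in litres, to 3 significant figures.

143000 litres

Area: 3.872 ha = 38720 m².
1 mm over 1 m² is 1 L, so volume = 3.7 × 38720 = 143264 L ≈ 143000 L.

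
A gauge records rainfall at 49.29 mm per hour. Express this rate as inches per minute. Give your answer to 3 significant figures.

0.0323 in/minute

49.29 mm/hour × 0.0393701 in/mm × 0.0166667 hour/minute = 0.0323 in/minute.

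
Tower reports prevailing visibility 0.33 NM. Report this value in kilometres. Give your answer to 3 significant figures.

0.611 km

1 nmi = 1.852 km, so 0.33 × 1.852 = 0.611 km.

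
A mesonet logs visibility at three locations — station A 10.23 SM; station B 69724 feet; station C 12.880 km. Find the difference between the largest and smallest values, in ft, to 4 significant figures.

27470 ft

station A: 10.23 SM = 54014.40 ft.
station C: 12.880 km = 42257.22 ft.
Spread: 69724.00 − 42257.22 = 27470 ft.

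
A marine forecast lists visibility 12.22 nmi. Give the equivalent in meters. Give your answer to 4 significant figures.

22630 m

1 nmi = 1852 m, so 12.22 × 1852 = 22630 m.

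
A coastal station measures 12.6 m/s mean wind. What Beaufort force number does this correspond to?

Beaufort force 6

12.6 m/s lies in the Beaufort 6 band (strong breeze, 10.8–13.8 m/s).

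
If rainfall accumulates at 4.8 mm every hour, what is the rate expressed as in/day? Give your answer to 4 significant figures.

4.8 mm/hour × 0.0393701 in/mm × 24 hour/day = 4.535 in/day.

4.535 in/day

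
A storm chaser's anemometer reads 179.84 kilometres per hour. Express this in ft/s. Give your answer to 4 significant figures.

1 km/h = 0.911344 ft/s, so 179.84 × 0.911344 = 163.9 ft/s.

163.9 ft/s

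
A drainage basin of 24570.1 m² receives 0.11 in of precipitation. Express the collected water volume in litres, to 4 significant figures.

Depth: 0.11 in × 25.4 = 2.794 mm.
1 mm over 1 m² is 1 L, so volume = 2.794 × 24570.1 = 68648.859 L ≈ 68650 L.

68650 litres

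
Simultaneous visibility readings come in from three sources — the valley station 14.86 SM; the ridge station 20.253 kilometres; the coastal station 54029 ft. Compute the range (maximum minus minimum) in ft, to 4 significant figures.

the valley station: 14.86 SM = 78460.80 ft.
the ridge station: 20.253 km = 66446.85 ft.
Spread: 78460.80 − 54029.00 = 24430 ft.

24430 ft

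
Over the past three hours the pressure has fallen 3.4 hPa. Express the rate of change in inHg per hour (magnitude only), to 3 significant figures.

0.0335 inHg per hour

3.4 hPa / 3 h × 0.02953 inHg/hPa = 0.0335 inHg/h.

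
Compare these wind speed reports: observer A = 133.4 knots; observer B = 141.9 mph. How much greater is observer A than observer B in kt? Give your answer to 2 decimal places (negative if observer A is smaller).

observer B: 141.9 mph = 123.3077 kt.
Difference: 133.4000 − 123.3077 = 10.09 kt.

10.09 kt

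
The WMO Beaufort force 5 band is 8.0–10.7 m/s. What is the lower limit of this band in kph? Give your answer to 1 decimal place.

28.8 km/h

8.0–10.7 m/s × 3.6 = 28.8–38.5 km/h.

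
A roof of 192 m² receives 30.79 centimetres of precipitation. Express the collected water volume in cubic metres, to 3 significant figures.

Depth: 30.79 cm × 10 = 307.9 mm.
1 mm over 1 m² is 1 L, so volume = 307.9 × 192 = 59116.8 L = 59.1 m³.

59.1 cubic metres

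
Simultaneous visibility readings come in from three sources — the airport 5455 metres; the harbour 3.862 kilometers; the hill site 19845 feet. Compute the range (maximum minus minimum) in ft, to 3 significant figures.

7170 ft

the airport: 5455 m = 17896.98 ft.
the harbour: 3.862 km = 12670.60 ft.
Spread: 19845.00 − 12670.60 = 7170 ft.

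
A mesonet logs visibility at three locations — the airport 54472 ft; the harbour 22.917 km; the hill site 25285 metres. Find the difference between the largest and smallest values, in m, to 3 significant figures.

8680 m

the airport: 54472 ft = 16603.07 m.
the harbour: 22.917 km = 22917.00 m.
Spread: 25285.00 − 16603.07 = 8680 m.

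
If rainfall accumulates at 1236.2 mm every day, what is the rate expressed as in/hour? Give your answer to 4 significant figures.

2.028 in/hour

1236.2 mm/day × 0.0393701 in/mm × 0.0416667 day/hour = 2.028 in/hour.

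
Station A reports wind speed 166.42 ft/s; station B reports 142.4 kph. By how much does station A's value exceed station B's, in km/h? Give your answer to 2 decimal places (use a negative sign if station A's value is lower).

40.21 km/h

station A: 166.42 ft/s = 182.6093 km/h.
Difference: 182.6093 − 142.4000 = 40.21 km/h.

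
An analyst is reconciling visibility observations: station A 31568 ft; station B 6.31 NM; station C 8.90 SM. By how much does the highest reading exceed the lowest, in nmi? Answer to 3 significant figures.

2.54 nmi

station A: 31568 ft = 5.1954 nmi.
station C: 8.90 SM = 7.7339 nmi.
Spread: 7.7339 − 5.1954 = 2.54 nmi.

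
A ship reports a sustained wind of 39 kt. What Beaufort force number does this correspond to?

39 kt lies in the Beaufort 8 band (gale, 34–40 kt).

Beaufort force 8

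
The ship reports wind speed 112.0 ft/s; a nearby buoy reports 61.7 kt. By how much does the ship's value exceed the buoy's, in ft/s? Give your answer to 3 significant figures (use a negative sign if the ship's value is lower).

the buoy: 61.7 kt = 104.1379 ft/s.
Difference: 112.0000 − 104.1379 = 7.86 ft/s.

7.86 ft/s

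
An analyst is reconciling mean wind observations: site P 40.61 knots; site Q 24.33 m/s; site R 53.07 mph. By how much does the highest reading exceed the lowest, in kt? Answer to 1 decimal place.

site Q: 24.33 m/s = 47.294 kt.
site R: 53.07 mph = 46.117 kt.
Spread: 47.294 − 40.610 = 6.7 kt.

6.7 kt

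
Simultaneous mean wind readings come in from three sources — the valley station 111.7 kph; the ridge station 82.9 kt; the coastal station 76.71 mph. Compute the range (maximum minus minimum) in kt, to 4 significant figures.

22.59 kt

the valley station: 111.7 km/h = 60.3132 kt.
the coastal station: 76.71 mph = 66.6592 kt.
Spread: 82.9000 − 60.3132 = 22.59 kt.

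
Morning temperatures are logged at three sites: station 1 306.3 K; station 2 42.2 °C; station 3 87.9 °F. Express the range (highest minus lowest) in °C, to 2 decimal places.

station 1: 306.3 K = 33.150 °C.
station 3: 87.9 °F = 31.056 °C.
Spread: 42.200 − 31.056 = 11.144 °C.

11.14 °C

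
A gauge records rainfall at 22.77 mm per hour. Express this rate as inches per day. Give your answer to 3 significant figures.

22.77 mm/hour × 0.0393701 in/mm × 24 hour/day = 21.5 in/day.

21.5 in/day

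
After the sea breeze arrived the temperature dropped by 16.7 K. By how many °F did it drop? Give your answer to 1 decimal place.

For a temperature change the 32° offset cancels: Δ°F = 16.7 × 1.8 = 30.1 °F.

30.1 °F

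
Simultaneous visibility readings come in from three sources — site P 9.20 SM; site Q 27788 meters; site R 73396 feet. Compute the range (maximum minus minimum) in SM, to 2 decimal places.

site Q: 27788 m = 17.2667 SM.
site R: 73396 ft = 13.9008 SM.
Spread: 17.2667 − 9.2000 = 8.07 SM.

8.07 SM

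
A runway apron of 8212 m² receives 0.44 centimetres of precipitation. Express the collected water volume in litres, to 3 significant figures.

Depth: 0.44 cm × 10 = 4.4 mm.
1 mm over 1 m² is 1 L, so volume = 4.4 × 8212 = 36132.8 L ≈ 36100 L.

36100 litres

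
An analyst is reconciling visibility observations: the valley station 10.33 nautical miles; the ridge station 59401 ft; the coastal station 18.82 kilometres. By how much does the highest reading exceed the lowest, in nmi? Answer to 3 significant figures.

0.554 nmi

the ridge station: 59401 ft = 9.77615 nmi.
the coastal station: 18.82 km = 10.16199 nmi.
Spread: 10.33000 − 9.77615 = 0.554 nmi.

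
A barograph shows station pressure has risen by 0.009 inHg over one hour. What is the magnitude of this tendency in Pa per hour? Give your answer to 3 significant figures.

30.5 Pa per hour

0.009 inHg / 1 h × 3386.39 Pa/inHg = 30.5 Pa/h.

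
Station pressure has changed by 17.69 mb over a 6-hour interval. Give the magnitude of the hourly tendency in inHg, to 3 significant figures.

0.0871 inHg per hour

17.69 mb / 6 h × 0.02953 inHg/mb = 0.0871 inHg/h.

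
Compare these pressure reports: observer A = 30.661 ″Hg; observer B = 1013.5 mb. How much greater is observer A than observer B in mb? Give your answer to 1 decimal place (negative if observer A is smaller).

observer A: 30.661 inHg = 1038.301 mb.
Difference: 1038.301 − 1013.500 = 24.8 mb.

24.8 mb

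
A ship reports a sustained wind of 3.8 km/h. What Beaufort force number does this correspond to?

Beaufort force 1

3.8 km/h = 1.1 m/s, which is Beaufort 1 (light air, 0.3–1.5 m/s).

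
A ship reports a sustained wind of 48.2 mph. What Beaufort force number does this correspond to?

48.2 mph = 21.5 m/s, which is Beaufort 9 (strong gale, 20.8–24.4 m/s).

Beaufort force 9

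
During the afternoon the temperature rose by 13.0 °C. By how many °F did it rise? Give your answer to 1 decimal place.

For a temperature change the 32° offset cancels: Δ°F = 13.0 × 1.8 = 23.4 °F.

23.4 °F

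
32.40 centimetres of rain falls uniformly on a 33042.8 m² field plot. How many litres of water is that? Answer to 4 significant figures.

Depth: 32.40 cm × 10 = 324 mm.
1 mm over 1 m² is 1 L, so volume = 324 × 33042.8 = 10705867 L ≈ 10710000 L.

10710000 litres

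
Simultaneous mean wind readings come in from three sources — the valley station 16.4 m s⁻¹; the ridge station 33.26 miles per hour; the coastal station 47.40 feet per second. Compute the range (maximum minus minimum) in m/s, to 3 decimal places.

the ridge station: 33.26 mph = 14.86855 m/s.
the coastal station: 47.40 ft/s = 14.44752 m/s.
Spread: 16.40000 − 14.44752 = 1.952 m/s.

1.952 m/s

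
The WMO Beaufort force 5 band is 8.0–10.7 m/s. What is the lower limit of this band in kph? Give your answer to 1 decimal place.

28.8 km/h

8.0–10.7 m/s × 3.6 = 28.8–38.5 km/h.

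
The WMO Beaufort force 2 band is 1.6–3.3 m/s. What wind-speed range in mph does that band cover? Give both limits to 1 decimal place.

1.6–3.3 m/s × 2.237 = 3.6–7.4 mph.

3.6 to 7.4 mph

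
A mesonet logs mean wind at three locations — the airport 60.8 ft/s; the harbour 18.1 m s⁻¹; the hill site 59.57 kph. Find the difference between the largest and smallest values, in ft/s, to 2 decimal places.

the harbour: 18.1 m/s = 59.3832 ft/s.
the hill site: 59.57 km/h = 54.2888 ft/s.
Spread: 60.8000 − 54.2888 = 6.51 ft/s.

6.51 ft/s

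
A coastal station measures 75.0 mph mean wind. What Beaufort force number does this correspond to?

75.0 mph = 33.5 m/s, which is Beaufort 12 (hurricane force, ≥32.7 m/s).

Beaufort force 12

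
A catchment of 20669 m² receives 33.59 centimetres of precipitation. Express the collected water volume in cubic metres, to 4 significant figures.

Depth: 33.59 cm × 10 = 335.9 mm.
1 mm over 1 m² is 1 L, so volume = 335.9 × 20669 = 6942717.1 L = 6943 m³.

6943 cubic metres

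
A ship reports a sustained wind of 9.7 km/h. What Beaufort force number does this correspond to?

Beaufort force 2

9.7 km/h = 2.7 m/s, which is Beaufort 2 (light breeze, 1.6–3.3 m/s).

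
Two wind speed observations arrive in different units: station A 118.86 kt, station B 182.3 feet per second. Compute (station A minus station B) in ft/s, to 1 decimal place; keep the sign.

18.3 ft/s

station A: 118.86 kt = 200.613 ft/s.
Difference: 200.613 − 182.300 = 18.3 ft/s.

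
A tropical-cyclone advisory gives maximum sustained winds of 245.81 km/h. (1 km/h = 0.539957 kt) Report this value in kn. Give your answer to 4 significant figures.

132.7 kt

1 km/h = 0.539957 kt, so 245.81 × 0.539957 = 132.7 kt.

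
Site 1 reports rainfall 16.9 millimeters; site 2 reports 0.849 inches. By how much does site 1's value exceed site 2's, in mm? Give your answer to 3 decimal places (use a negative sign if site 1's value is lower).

site 2: 0.849 in = 21.56460 mm.
Difference: 16.90000 − 21.56460 = -4.665 mm.

-4.665 mm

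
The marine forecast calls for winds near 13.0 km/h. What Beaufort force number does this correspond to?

13.0 km/h = 3.6 m/s, which is Beaufort 3 (gentle breeze, 3.4–5.4 m/s).

Beaufort force 3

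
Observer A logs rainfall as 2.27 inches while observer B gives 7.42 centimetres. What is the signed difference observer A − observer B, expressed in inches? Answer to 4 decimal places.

observer B: 7.42 cm = 2.921260 in.
Difference: 2.270000 − 2.921260 = -0.6513 in.

-0.6513 in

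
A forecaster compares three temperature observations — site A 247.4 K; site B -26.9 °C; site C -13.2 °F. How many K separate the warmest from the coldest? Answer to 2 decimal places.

site A: 247.4 K = -25.750 °C.
site C: -13.2 °F = -25.111 °C.
Spread: (-25.111) − (-26.900) = 1.789 °C.

1.79 K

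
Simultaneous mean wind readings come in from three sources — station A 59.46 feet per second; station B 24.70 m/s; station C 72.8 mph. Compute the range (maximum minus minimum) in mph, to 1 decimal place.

station A: 59.46 ft/s = 40.541 mph.
station B: 24.70 m/s = 55.252 mph.
Spread: 72.800 − 40.541 = 32.3 mph.

32.3 mph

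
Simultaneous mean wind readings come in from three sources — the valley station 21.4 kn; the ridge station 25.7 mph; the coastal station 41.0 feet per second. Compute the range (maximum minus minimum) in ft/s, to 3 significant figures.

the valley station: 21.4 kt = 36.1191 ft/s.
the ridge station: 25.7 mph = 37.6933 ft/s.
Spread: 41.0000 − 36.1191 = 4.88 ft/s.

4.88 ft/s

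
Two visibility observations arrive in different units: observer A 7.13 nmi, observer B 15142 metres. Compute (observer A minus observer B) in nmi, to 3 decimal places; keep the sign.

observer B: 15142 m = 8.17603 nmi.
Difference: 7.13000 − 8.17603 = -1.046 nmi.

-1.046 nmi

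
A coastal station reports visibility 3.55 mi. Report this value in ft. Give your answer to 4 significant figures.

1 SM = 5280 ft, so 3.55 × 5280 = 18740 ft.

18740 ft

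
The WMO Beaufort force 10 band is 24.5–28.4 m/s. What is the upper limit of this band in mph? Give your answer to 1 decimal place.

63.5 mph

24.5–28.4 m/s × 2.237 = 54.8–63.5 mph.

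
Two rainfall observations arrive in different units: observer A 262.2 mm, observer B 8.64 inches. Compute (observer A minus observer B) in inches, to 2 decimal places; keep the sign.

1.68 in

observer A: 262.2 mm = 10.3228 in.
Difference: 10.3228 − 8.6400 = 1.68 in.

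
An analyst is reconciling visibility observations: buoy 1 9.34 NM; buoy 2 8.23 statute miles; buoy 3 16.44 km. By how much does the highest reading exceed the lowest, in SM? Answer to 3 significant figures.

2.52 SM

buoy 1: 9.34 nmi = 10.7483 SM.
buoy 3: 16.44 km = 10.2153 SM.
Spread: 10.7483 − 8.2300 = 2.52 SM.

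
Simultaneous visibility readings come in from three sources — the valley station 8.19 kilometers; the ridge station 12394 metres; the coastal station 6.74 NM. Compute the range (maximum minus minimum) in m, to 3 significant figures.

the valley station: 8.19 km = 8190.00 m.
the coastal station: 6.74 nmi = 12482.48 m.
Spread: 12482.48 − 8190.00 = 4290 m.

4290 m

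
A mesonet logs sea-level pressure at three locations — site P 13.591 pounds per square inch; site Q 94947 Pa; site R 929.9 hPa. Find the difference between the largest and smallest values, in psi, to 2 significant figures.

0.28 psi

site Q: 94947 Pa = 13.7709 psi.
site R: 929.9 hPa = 13.4871 psi.
Spread: 13.7709 − 13.4871 = 0.28 psi.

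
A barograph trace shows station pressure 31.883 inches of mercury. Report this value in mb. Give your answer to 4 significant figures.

1080 mb

1 inHg = 33.8639 mb, so 31.883 × 33.8639 = 1080 mb.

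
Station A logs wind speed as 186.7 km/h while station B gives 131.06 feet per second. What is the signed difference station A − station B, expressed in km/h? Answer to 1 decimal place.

42.9 km/h

station B: 131.06 ft/s = 143.810 km/h.
Difference: 186.700 − 143.810 = 42.9 km/h.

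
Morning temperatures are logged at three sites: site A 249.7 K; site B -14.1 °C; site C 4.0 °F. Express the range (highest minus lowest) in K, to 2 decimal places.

site A: 249.7 K = -23.450 °C.
site C: 4.0 °F = -15.556 °C.
Spread: (-14.100) − (-23.450) = 9.350 °C.

9.35 K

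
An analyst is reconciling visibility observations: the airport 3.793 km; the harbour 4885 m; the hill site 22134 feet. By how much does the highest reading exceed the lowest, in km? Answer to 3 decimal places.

2.953 km

the harbour: 4885 m = 4.88500 km.
the hill site: 22134 ft = 6.74644 km.
Spread: 6.74644 − 3.79300 = 2.953 km.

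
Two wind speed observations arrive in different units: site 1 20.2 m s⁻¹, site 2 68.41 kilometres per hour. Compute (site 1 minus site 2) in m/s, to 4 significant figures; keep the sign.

site 2: 68.41 km/h = 19.00278 m/s.
Difference: 20.20000 − 19.00278 = 1.197 m/s.

1.197 m/s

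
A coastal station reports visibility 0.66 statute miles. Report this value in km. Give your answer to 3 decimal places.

1 SM = 1.60934 km, so 0.66 × 1.60934 = 1.062 km.

1.062 km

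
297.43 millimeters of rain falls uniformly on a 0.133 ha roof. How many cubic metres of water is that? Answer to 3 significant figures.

396 cubic metres

Area: 0.133 ha = 1330 m².
1 mm over 1 m² is 1 L, so volume = 297.43 × 1330 = 395581.9 L = 396 m³.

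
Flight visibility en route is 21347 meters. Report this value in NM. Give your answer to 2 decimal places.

11.53 nmi

1 m = 0.000539957 nmi, so 21347 × 0.000539957 = 11.53 nmi.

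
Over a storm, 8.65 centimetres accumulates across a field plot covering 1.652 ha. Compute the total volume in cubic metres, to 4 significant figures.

Depth: 8.65 cm × 10 = 86.5 mm.
Area: 1.652 ha = 16520 m².
1 mm over 1 m² is 1 L, so volume = 86.5 × 16520 = 1428980 L = 1429 m³.

1429 cubic metres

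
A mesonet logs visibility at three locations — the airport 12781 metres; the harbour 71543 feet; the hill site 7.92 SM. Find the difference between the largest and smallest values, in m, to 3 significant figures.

the harbour: 71543 ft = 21806.31 m.
the hill site: 7.92 SM = 12746.00 m.
Spread: 21806.31 − 12746.00 = 9060 m.

9060 m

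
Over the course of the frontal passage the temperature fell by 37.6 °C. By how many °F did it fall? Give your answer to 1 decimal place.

A change of 1 °C equals a change of 1.8 °F: Δ°F = 37.6 × 1.8 = 67.7 °F.

67.7 °F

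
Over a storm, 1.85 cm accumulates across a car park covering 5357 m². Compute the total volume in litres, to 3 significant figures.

Depth: 1.85 cm × 10 = 18.5 mm.
1 mm over 1 m² is 1 L, so volume = 18.5 × 5357 = 99104.5 L ≈ 99100 L.

99100 litres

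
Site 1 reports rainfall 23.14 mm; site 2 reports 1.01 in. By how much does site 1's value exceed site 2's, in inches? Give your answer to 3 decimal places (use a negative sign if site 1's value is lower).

site 1: 23.14 mm = 0.91102 in.
Difference: 0.91102 − 1.01000 = -0.099 in.

-0.099 in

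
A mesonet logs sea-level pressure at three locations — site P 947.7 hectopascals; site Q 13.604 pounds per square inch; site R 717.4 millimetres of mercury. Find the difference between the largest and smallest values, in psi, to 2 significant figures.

0.27 psi

site P: 947.7 hPa = 13.7452 psi.
site R: 717.4 mmHg = 13.8722 psi.
Spread: 13.8722 − 13.6040 = 0.27 psi.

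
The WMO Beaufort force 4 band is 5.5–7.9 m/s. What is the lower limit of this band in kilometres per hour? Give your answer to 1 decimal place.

5.5–7.9 m/s × 3.6 = 19.8–28.4 km/h.

19.8 km/h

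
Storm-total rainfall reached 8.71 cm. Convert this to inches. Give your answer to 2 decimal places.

3.43 in

1 cm = 0.393701 in, so 8.71 × 0.393701 = 3.43 in.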